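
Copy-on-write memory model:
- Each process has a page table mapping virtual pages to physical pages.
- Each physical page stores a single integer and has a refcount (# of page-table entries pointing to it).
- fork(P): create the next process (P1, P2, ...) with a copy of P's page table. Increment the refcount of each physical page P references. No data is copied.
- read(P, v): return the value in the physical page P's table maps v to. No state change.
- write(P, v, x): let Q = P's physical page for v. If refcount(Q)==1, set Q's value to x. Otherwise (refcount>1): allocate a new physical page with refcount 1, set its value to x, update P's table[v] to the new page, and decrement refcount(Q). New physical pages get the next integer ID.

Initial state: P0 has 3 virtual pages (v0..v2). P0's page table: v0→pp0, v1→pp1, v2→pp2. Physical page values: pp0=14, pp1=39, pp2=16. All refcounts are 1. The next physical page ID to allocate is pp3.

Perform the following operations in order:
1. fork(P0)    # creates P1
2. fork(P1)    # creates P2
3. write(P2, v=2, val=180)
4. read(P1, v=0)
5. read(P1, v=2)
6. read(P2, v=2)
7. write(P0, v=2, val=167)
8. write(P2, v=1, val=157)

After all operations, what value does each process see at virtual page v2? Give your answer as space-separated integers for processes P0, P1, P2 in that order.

Answer: 167 16 180

Derivation:
Op 1: fork(P0) -> P1. 3 ppages; refcounts: pp0:2 pp1:2 pp2:2
Op 2: fork(P1) -> P2. 3 ppages; refcounts: pp0:3 pp1:3 pp2:3
Op 3: write(P2, v2, 180). refcount(pp2)=3>1 -> COPY to pp3. 4 ppages; refcounts: pp0:3 pp1:3 pp2:2 pp3:1
Op 4: read(P1, v0) -> 14. No state change.
Op 5: read(P1, v2) -> 16. No state change.
Op 6: read(P2, v2) -> 180. No state change.
Op 7: write(P0, v2, 167). refcount(pp2)=2>1 -> COPY to pp4. 5 ppages; refcounts: pp0:3 pp1:3 pp2:1 pp3:1 pp4:1
Op 8: write(P2, v1, 157). refcount(pp1)=3>1 -> COPY to pp5. 6 ppages; refcounts: pp0:3 pp1:2 pp2:1 pp3:1 pp4:1 pp5:1
P0: v2 -> pp4 = 167
P1: v2 -> pp2 = 16
P2: v2 -> pp3 = 180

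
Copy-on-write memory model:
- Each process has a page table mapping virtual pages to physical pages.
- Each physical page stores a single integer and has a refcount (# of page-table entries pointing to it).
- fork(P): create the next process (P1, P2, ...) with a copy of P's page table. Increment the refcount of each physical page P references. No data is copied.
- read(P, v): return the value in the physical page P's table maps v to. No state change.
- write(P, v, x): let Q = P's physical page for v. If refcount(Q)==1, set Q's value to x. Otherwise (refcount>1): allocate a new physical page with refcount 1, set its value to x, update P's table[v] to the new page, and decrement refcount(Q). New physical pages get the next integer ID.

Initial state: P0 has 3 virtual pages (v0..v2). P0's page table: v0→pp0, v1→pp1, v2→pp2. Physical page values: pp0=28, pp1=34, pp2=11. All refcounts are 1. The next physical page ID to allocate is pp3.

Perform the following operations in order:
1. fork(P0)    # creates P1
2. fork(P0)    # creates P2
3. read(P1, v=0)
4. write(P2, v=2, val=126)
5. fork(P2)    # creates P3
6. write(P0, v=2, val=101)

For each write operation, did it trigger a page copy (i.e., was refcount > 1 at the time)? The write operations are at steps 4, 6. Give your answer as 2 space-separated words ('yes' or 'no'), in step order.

Op 1: fork(P0) -> P1. 3 ppages; refcounts: pp0:2 pp1:2 pp2:2
Op 2: fork(P0) -> P2. 3 ppages; refcounts: pp0:3 pp1:3 pp2:3
Op 3: read(P1, v0) -> 28. No state change.
Op 4: write(P2, v2, 126). refcount(pp2)=3>1 -> COPY to pp3. 4 ppages; refcounts: pp0:3 pp1:3 pp2:2 pp3:1
Op 5: fork(P2) -> P3. 4 ppages; refcounts: pp0:4 pp1:4 pp2:2 pp3:2
Op 6: write(P0, v2, 101). refcount(pp2)=2>1 -> COPY to pp4. 5 ppages; refcounts: pp0:4 pp1:4 pp2:1 pp3:2 pp4:1

yes yes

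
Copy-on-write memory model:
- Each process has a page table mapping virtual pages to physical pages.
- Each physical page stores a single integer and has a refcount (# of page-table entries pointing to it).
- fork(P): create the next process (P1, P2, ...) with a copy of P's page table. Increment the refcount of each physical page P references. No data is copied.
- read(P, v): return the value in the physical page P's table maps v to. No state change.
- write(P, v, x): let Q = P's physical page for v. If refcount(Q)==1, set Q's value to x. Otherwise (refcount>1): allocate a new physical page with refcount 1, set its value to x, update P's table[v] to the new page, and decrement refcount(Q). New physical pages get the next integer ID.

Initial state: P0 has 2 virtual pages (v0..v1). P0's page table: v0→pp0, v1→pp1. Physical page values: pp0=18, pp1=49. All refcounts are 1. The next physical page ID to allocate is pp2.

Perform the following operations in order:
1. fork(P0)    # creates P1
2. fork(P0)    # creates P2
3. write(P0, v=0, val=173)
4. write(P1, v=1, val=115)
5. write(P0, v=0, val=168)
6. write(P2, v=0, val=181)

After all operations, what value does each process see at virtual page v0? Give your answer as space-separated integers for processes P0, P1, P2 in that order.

Answer: 168 18 181

Derivation:
Op 1: fork(P0) -> P1. 2 ppages; refcounts: pp0:2 pp1:2
Op 2: fork(P0) -> P2. 2 ppages; refcounts: pp0:3 pp1:3
Op 3: write(P0, v0, 173). refcount(pp0)=3>1 -> COPY to pp2. 3 ppages; refcounts: pp0:2 pp1:3 pp2:1
Op 4: write(P1, v1, 115). refcount(pp1)=3>1 -> COPY to pp3. 4 ppages; refcounts: pp0:2 pp1:2 pp2:1 pp3:1
Op 5: write(P0, v0, 168). refcount(pp2)=1 -> write in place. 4 ppages; refcounts: pp0:2 pp1:2 pp2:1 pp3:1
Op 6: write(P2, v0, 181). refcount(pp0)=2>1 -> COPY to pp4. 5 ppages; refcounts: pp0:1 pp1:2 pp2:1 pp3:1 pp4:1
P0: v0 -> pp2 = 168
P1: v0 -> pp0 = 18
P2: v0 -> pp4 = 181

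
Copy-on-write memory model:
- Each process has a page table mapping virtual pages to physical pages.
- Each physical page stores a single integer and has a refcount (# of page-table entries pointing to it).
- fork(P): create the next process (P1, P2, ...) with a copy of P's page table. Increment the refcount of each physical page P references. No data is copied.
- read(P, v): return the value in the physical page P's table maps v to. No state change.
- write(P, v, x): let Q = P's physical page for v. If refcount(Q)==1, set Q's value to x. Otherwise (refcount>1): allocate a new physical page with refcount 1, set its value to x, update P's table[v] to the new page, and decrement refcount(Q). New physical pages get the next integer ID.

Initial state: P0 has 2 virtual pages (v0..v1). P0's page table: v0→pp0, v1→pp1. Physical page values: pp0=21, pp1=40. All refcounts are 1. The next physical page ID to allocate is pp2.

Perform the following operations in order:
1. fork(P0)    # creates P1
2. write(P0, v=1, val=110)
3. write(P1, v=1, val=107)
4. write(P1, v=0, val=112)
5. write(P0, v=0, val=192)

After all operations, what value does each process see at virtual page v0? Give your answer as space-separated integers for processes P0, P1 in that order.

Op 1: fork(P0) -> P1. 2 ppages; refcounts: pp0:2 pp1:2
Op 2: write(P0, v1, 110). refcount(pp1)=2>1 -> COPY to pp2. 3 ppages; refcounts: pp0:2 pp1:1 pp2:1
Op 3: write(P1, v1, 107). refcount(pp1)=1 -> write in place. 3 ppages; refcounts: pp0:2 pp1:1 pp2:1
Op 4: write(P1, v0, 112). refcount(pp0)=2>1 -> COPY to pp3. 4 ppages; refcounts: pp0:1 pp1:1 pp2:1 pp3:1
Op 5: write(P0, v0, 192). refcount(pp0)=1 -> write in place. 4 ppages; refcounts: pp0:1 pp1:1 pp2:1 pp3:1
P0: v0 -> pp0 = 192
P1: v0 -> pp3 = 112

Answer: 192 112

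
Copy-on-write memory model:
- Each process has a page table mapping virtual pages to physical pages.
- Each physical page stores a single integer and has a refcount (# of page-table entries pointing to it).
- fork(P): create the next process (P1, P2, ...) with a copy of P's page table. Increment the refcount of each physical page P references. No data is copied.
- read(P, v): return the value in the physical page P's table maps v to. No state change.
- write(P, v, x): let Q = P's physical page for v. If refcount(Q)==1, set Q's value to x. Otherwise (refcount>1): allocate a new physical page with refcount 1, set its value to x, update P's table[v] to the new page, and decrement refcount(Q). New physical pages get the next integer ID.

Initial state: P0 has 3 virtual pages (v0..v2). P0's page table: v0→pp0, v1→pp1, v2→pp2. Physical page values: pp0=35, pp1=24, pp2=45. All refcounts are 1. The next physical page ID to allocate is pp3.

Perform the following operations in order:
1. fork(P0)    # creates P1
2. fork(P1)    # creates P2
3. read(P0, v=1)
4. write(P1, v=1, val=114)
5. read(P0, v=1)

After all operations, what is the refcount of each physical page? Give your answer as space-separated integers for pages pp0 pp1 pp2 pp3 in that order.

Op 1: fork(P0) -> P1. 3 ppages; refcounts: pp0:2 pp1:2 pp2:2
Op 2: fork(P1) -> P2. 3 ppages; refcounts: pp0:3 pp1:3 pp2:3
Op 3: read(P0, v1) -> 24. No state change.
Op 4: write(P1, v1, 114). refcount(pp1)=3>1 -> COPY to pp3. 4 ppages; refcounts: pp0:3 pp1:2 pp2:3 pp3:1
Op 5: read(P0, v1) -> 24. No state change.

Answer: 3 2 3 1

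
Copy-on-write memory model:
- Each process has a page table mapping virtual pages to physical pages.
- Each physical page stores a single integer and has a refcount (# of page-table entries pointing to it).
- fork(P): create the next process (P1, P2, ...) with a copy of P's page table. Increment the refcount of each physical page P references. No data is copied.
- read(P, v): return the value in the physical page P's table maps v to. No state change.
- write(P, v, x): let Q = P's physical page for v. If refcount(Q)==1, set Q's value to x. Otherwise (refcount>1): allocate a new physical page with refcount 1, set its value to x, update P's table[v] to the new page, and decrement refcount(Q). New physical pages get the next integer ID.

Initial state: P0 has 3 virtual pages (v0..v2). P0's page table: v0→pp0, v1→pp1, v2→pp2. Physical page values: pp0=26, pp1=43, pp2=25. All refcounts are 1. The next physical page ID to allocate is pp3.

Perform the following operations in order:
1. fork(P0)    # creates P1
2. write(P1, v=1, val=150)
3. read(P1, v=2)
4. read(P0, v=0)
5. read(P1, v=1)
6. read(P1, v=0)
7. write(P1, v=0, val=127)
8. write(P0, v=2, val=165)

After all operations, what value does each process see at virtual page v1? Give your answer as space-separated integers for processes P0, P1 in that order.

Op 1: fork(P0) -> P1. 3 ppages; refcounts: pp0:2 pp1:2 pp2:2
Op 2: write(P1, v1, 150). refcount(pp1)=2>1 -> COPY to pp3. 4 ppages; refcounts: pp0:2 pp1:1 pp2:2 pp3:1
Op 3: read(P1, v2) -> 25. No state change.
Op 4: read(P0, v0) -> 26. No state change.
Op 5: read(P1, v1) -> 150. No state change.
Op 6: read(P1, v0) -> 26. No state change.
Op 7: write(P1, v0, 127). refcount(pp0)=2>1 -> COPY to pp4. 5 ppages; refcounts: pp0:1 pp1:1 pp2:2 pp3:1 pp4:1
Op 8: write(P0, v2, 165). refcount(pp2)=2>1 -> COPY to pp5. 6 ppages; refcounts: pp0:1 pp1:1 pp2:1 pp3:1 pp4:1 pp5:1
P0: v1 -> pp1 = 43
P1: v1 -> pp3 = 150

Answer: 43 150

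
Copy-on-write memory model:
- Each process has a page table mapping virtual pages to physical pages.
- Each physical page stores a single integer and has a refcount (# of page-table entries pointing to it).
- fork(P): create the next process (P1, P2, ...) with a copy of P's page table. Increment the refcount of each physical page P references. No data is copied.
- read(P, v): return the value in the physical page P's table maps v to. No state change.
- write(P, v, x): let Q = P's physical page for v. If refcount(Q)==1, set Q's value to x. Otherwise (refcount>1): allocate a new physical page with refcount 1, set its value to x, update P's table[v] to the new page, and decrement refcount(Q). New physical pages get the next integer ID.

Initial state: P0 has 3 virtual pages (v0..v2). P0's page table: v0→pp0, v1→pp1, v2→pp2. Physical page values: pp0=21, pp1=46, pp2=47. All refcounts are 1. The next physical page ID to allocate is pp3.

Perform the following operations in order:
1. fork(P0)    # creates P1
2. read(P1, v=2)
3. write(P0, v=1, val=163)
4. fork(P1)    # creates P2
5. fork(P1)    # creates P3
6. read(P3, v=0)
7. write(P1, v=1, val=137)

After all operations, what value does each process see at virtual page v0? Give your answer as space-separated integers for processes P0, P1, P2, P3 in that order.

Answer: 21 21 21 21

Derivation:
Op 1: fork(P0) -> P1. 3 ppages; refcounts: pp0:2 pp1:2 pp2:2
Op 2: read(P1, v2) -> 47. No state change.
Op 3: write(P0, v1, 163). refcount(pp1)=2>1 -> COPY to pp3. 4 ppages; refcounts: pp0:2 pp1:1 pp2:2 pp3:1
Op 4: fork(P1) -> P2. 4 ppages; refcounts: pp0:3 pp1:2 pp2:3 pp3:1
Op 5: fork(P1) -> P3. 4 ppages; refcounts: pp0:4 pp1:3 pp2:4 pp3:1
Op 6: read(P3, v0) -> 21. No state change.
Op 7: write(P1, v1, 137). refcount(pp1)=3>1 -> COPY to pp4. 5 ppages; refcounts: pp0:4 pp1:2 pp2:4 pp3:1 pp4:1
P0: v0 -> pp0 = 21
P1: v0 -> pp0 = 21
P2: v0 -> pp0 = 21
P3: v0 -> pp0 = 21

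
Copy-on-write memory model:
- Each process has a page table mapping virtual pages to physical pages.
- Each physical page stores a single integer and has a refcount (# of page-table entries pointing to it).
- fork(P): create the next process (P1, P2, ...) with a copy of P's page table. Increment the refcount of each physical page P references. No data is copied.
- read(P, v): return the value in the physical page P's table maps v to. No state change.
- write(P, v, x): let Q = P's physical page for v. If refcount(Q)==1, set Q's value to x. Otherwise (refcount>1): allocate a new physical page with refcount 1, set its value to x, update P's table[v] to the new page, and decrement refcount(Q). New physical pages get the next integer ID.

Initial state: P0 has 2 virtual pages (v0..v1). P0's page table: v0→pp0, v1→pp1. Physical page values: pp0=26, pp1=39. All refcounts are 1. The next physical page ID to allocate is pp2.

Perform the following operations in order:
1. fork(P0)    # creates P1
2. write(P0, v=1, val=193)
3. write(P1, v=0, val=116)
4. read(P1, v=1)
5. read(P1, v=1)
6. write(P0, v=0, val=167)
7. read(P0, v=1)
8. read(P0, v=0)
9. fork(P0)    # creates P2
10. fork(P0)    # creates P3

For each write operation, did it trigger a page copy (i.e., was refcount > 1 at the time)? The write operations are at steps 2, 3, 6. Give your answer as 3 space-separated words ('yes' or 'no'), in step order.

Op 1: fork(P0) -> P1. 2 ppages; refcounts: pp0:2 pp1:2
Op 2: write(P0, v1, 193). refcount(pp1)=2>1 -> COPY to pp2. 3 ppages; refcounts: pp0:2 pp1:1 pp2:1
Op 3: write(P1, v0, 116). refcount(pp0)=2>1 -> COPY to pp3. 4 ppages; refcounts: pp0:1 pp1:1 pp2:1 pp3:1
Op 4: read(P1, v1) -> 39. No state change.
Op 5: read(P1, v1) -> 39. No state change.
Op 6: write(P0, v0, 167). refcount(pp0)=1 -> write in place. 4 ppages; refcounts: pp0:1 pp1:1 pp2:1 pp3:1
Op 7: read(P0, v1) -> 193. No state change.
Op 8: read(P0, v0) -> 167. No state change.
Op 9: fork(P0) -> P2. 4 ppages; refcounts: pp0:2 pp1:1 pp2:2 pp3:1
Op 10: fork(P0) -> P3. 4 ppages; refcounts: pp0:3 pp1:1 pp2:3 pp3:1

yes yes no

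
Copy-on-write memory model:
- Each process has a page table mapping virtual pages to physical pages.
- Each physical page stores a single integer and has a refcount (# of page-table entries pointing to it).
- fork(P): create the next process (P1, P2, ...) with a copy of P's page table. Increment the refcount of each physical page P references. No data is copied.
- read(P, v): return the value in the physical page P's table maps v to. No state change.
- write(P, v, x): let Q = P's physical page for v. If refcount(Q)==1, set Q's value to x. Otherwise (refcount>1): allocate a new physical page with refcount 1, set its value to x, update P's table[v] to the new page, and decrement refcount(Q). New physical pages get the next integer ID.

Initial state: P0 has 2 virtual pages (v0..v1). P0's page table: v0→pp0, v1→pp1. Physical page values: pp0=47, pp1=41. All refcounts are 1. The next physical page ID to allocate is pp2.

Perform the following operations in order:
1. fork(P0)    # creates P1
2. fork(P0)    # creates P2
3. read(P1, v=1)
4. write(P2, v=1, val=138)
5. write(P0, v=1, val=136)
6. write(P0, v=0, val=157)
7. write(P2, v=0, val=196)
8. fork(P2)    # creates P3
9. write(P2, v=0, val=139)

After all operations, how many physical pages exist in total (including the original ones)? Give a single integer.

Answer: 7

Derivation:
Op 1: fork(P0) -> P1. 2 ppages; refcounts: pp0:2 pp1:2
Op 2: fork(P0) -> P2. 2 ppages; refcounts: pp0:3 pp1:3
Op 3: read(P1, v1) -> 41. No state change.
Op 4: write(P2, v1, 138). refcount(pp1)=3>1 -> COPY to pp2. 3 ppages; refcounts: pp0:3 pp1:2 pp2:1
Op 5: write(P0, v1, 136). refcount(pp1)=2>1 -> COPY to pp3. 4 ppages; refcounts: pp0:3 pp1:1 pp2:1 pp3:1
Op 6: write(P0, v0, 157). refcount(pp0)=3>1 -> COPY to pp4. 5 ppages; refcounts: pp0:2 pp1:1 pp2:1 pp3:1 pp4:1
Op 7: write(P2, v0, 196). refcount(pp0)=2>1 -> COPY to pp5. 6 ppages; refcounts: pp0:1 pp1:1 pp2:1 pp3:1 pp4:1 pp5:1
Op 8: fork(P2) -> P3. 6 ppages; refcounts: pp0:1 pp1:1 pp2:2 pp3:1 pp4:1 pp5:2
Op 9: write(P2, v0, 139). refcount(pp5)=2>1 -> COPY to pp6. 7 ppages; refcounts: pp0:1 pp1:1 pp2:2 pp3:1 pp4:1 pp5:1 pp6:1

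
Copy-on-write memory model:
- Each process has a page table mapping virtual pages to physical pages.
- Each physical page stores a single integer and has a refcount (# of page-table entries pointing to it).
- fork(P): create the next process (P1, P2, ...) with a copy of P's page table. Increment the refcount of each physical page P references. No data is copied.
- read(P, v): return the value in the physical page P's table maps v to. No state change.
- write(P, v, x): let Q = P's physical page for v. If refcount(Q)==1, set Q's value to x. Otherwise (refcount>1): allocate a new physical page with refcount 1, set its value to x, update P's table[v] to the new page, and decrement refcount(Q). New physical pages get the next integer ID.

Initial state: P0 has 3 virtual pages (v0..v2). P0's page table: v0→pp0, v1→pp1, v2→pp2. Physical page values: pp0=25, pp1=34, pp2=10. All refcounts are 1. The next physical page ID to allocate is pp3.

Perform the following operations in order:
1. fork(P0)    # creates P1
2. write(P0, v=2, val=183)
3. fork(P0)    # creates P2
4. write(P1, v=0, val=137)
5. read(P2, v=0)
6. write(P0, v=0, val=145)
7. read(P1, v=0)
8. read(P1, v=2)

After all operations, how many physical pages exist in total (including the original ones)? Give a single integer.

Answer: 6

Derivation:
Op 1: fork(P0) -> P1. 3 ppages; refcounts: pp0:2 pp1:2 pp2:2
Op 2: write(P0, v2, 183). refcount(pp2)=2>1 -> COPY to pp3. 4 ppages; refcounts: pp0:2 pp1:2 pp2:1 pp3:1
Op 3: fork(P0) -> P2. 4 ppages; refcounts: pp0:3 pp1:3 pp2:1 pp3:2
Op 4: write(P1, v0, 137). refcount(pp0)=3>1 -> COPY to pp4. 5 ppages; refcounts: pp0:2 pp1:3 pp2:1 pp3:2 pp4:1
Op 5: read(P2, v0) -> 25. No state change.
Op 6: write(P0, v0, 145). refcount(pp0)=2>1 -> COPY to pp5. 6 ppages; refcounts: pp0:1 pp1:3 pp2:1 pp3:2 pp4:1 pp5:1
Op 7: read(P1, v0) -> 137. No state change.
Op 8: read(P1, v2) -> 10. No state change.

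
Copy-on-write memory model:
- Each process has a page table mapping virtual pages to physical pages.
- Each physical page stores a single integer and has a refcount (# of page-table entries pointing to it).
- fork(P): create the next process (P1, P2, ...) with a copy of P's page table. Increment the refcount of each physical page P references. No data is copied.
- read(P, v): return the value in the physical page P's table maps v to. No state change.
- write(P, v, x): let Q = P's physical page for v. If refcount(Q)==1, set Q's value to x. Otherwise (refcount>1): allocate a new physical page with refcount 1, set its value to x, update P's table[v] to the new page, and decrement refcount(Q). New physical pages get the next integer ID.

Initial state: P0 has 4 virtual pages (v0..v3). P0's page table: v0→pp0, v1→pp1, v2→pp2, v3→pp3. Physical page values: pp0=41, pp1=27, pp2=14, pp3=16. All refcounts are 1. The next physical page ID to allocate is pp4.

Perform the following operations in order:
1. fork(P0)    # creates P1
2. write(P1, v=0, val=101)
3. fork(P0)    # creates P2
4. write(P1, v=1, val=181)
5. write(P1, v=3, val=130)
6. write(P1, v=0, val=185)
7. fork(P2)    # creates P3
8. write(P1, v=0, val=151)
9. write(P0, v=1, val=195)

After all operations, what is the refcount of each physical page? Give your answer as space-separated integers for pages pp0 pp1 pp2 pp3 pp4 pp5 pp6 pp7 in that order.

Answer: 3 2 4 3 1 1 1 1

Derivation:
Op 1: fork(P0) -> P1. 4 ppages; refcounts: pp0:2 pp1:2 pp2:2 pp3:2
Op 2: write(P1, v0, 101). refcount(pp0)=2>1 -> COPY to pp4. 5 ppages; refcounts: pp0:1 pp1:2 pp2:2 pp3:2 pp4:1
Op 3: fork(P0) -> P2. 5 ppages; refcounts: pp0:2 pp1:3 pp2:3 pp3:3 pp4:1
Op 4: write(P1, v1, 181). refcount(pp1)=3>1 -> COPY to pp5. 6 ppages; refcounts: pp0:2 pp1:2 pp2:3 pp3:3 pp4:1 pp5:1
Op 5: write(P1, v3, 130). refcount(pp3)=3>1 -> COPY to pp6. 7 ppages; refcounts: pp0:2 pp1:2 pp2:3 pp3:2 pp4:1 pp5:1 pp6:1
Op 6: write(P1, v0, 185). refcount(pp4)=1 -> write in place. 7 ppages; refcounts: pp0:2 pp1:2 pp2:3 pp3:2 pp4:1 pp5:1 pp6:1
Op 7: fork(P2) -> P3. 7 ppages; refcounts: pp0:3 pp1:3 pp2:4 pp3:3 pp4:1 pp5:1 pp6:1
Op 8: write(P1, v0, 151). refcount(pp4)=1 -> write in place. 7 ppages; refcounts: pp0:3 pp1:3 pp2:4 pp3:3 pp4:1 pp5:1 pp6:1
Op 9: write(P0, v1, 195). refcount(pp1)=3>1 -> COPY to pp7. 8 ppages; refcounts: pp0:3 pp1:2 pp2:4 pp3:3 pp4:1 pp5:1 pp6:1 pp7:1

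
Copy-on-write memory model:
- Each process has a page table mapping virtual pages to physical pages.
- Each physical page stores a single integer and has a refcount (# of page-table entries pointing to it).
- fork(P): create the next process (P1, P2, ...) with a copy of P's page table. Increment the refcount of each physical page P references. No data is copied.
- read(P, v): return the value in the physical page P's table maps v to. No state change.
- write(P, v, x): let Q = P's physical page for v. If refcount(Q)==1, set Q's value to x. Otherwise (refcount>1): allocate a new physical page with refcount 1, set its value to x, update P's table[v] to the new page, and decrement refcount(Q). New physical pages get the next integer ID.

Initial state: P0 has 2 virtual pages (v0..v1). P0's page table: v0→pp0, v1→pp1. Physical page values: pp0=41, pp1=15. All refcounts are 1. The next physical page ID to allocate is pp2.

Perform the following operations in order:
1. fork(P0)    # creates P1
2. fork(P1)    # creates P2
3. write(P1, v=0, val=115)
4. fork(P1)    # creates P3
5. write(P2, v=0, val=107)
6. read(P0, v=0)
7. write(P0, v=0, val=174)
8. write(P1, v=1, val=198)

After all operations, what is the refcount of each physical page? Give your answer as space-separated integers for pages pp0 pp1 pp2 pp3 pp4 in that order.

Answer: 1 3 2 1 1

Derivation:
Op 1: fork(P0) -> P1. 2 ppages; refcounts: pp0:2 pp1:2
Op 2: fork(P1) -> P2. 2 ppages; refcounts: pp0:3 pp1:3
Op 3: write(P1, v0, 115). refcount(pp0)=3>1 -> COPY to pp2. 3 ppages; refcounts: pp0:2 pp1:3 pp2:1
Op 4: fork(P1) -> P3. 3 ppages; refcounts: pp0:2 pp1:4 pp2:2
Op 5: write(P2, v0, 107). refcount(pp0)=2>1 -> COPY to pp3. 4 ppages; refcounts: pp0:1 pp1:4 pp2:2 pp3:1
Op 6: read(P0, v0) -> 41. No state change.
Op 7: write(P0, v0, 174). refcount(pp0)=1 -> write in place. 4 ppages; refcounts: pp0:1 pp1:4 pp2:2 pp3:1
Op 8: write(P1, v1, 198). refcount(pp1)=4>1 -> COPY to pp4. 5 ppages; refcounts: pp0:1 pp1:3 pp2:2 pp3:1 pp4:1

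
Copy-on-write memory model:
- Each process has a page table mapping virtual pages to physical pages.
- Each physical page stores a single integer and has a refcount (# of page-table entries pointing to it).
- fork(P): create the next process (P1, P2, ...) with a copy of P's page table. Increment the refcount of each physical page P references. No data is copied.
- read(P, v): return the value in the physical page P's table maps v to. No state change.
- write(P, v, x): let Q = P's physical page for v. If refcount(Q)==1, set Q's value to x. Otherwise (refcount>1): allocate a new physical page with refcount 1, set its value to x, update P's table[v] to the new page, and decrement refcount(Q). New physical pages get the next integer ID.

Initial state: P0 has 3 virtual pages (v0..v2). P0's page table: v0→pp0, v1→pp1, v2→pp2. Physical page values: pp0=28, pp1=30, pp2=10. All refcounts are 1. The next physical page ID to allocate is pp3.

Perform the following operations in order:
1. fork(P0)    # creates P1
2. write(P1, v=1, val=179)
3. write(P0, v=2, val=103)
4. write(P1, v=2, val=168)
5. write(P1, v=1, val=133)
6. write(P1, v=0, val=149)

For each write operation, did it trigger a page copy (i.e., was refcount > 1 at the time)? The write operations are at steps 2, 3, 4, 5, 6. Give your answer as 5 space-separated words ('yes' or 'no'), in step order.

Op 1: fork(P0) -> P1. 3 ppages; refcounts: pp0:2 pp1:2 pp2:2
Op 2: write(P1, v1, 179). refcount(pp1)=2>1 -> COPY to pp3. 4 ppages; refcounts: pp0:2 pp1:1 pp2:2 pp3:1
Op 3: write(P0, v2, 103). refcount(pp2)=2>1 -> COPY to pp4. 5 ppages; refcounts: pp0:2 pp1:1 pp2:1 pp3:1 pp4:1
Op 4: write(P1, v2, 168). refcount(pp2)=1 -> write in place. 5 ppages; refcounts: pp0:2 pp1:1 pp2:1 pp3:1 pp4:1
Op 5: write(P1, v1, 133). refcount(pp3)=1 -> write in place. 5 ppages; refcounts: pp0:2 pp1:1 pp2:1 pp3:1 pp4:1
Op 6: write(P1, v0, 149). refcount(pp0)=2>1 -> COPY to pp5. 6 ppages; refcounts: pp0:1 pp1:1 pp2:1 pp3:1 pp4:1 pp5:1

yes yes no no yes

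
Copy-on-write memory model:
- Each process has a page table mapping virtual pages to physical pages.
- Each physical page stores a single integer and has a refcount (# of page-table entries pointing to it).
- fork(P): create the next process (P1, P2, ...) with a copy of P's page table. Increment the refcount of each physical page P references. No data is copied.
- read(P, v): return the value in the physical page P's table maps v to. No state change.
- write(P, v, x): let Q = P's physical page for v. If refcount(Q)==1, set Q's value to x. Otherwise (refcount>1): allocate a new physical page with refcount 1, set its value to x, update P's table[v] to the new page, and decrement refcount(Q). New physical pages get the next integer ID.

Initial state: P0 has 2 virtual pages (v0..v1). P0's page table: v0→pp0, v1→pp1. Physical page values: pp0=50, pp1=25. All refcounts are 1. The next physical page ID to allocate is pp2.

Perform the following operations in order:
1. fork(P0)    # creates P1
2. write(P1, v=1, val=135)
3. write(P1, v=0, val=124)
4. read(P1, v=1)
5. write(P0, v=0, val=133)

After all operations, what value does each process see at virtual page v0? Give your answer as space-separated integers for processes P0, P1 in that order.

Op 1: fork(P0) -> P1. 2 ppages; refcounts: pp0:2 pp1:2
Op 2: write(P1, v1, 135). refcount(pp1)=2>1 -> COPY to pp2. 3 ppages; refcounts: pp0:2 pp1:1 pp2:1
Op 3: write(P1, v0, 124). refcount(pp0)=2>1 -> COPY to pp3. 4 ppages; refcounts: pp0:1 pp1:1 pp2:1 pp3:1
Op 4: read(P1, v1) -> 135. No state change.
Op 5: write(P0, v0, 133). refcount(pp0)=1 -> write in place. 4 ppages; refcounts: pp0:1 pp1:1 pp2:1 pp3:1
P0: v0 -> pp0 = 133
P1: v0 -> pp3 = 124

Answer: 133 124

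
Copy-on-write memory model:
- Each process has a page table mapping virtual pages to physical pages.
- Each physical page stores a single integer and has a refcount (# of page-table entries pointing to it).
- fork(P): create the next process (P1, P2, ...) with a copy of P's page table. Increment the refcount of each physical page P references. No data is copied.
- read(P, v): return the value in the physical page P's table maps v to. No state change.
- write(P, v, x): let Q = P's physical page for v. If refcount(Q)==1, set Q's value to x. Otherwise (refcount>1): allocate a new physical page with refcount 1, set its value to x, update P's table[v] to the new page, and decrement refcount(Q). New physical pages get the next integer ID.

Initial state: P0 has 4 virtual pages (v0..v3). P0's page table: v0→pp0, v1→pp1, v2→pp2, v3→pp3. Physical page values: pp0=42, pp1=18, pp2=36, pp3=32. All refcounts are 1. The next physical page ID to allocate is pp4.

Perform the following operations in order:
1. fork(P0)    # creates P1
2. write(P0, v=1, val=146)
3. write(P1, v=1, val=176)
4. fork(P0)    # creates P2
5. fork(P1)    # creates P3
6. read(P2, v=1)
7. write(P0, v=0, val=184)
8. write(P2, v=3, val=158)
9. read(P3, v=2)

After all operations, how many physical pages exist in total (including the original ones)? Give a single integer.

Op 1: fork(P0) -> P1. 4 ppages; refcounts: pp0:2 pp1:2 pp2:2 pp3:2
Op 2: write(P0, v1, 146). refcount(pp1)=2>1 -> COPY to pp4. 5 ppages; refcounts: pp0:2 pp1:1 pp2:2 pp3:2 pp4:1
Op 3: write(P1, v1, 176). refcount(pp1)=1 -> write in place. 5 ppages; refcounts: pp0:2 pp1:1 pp2:2 pp3:2 pp4:1
Op 4: fork(P0) -> P2. 5 ppages; refcounts: pp0:3 pp1:1 pp2:3 pp3:3 pp4:2
Op 5: fork(P1) -> P3. 5 ppages; refcounts: pp0:4 pp1:2 pp2:4 pp3:4 pp4:2
Op 6: read(P2, v1) -> 146. No state change.
Op 7: write(P0, v0, 184). refcount(pp0)=4>1 -> COPY to pp5. 6 ppages; refcounts: pp0:3 pp1:2 pp2:4 pp3:4 pp4:2 pp5:1
Op 8: write(P2, v3, 158). refcount(pp3)=4>1 -> COPY to pp6. 7 ppages; refcounts: pp0:3 pp1:2 pp2:4 pp3:3 pp4:2 pp5:1 pp6:1
Op 9: read(P3, v2) -> 36. No state change.

Answer: 7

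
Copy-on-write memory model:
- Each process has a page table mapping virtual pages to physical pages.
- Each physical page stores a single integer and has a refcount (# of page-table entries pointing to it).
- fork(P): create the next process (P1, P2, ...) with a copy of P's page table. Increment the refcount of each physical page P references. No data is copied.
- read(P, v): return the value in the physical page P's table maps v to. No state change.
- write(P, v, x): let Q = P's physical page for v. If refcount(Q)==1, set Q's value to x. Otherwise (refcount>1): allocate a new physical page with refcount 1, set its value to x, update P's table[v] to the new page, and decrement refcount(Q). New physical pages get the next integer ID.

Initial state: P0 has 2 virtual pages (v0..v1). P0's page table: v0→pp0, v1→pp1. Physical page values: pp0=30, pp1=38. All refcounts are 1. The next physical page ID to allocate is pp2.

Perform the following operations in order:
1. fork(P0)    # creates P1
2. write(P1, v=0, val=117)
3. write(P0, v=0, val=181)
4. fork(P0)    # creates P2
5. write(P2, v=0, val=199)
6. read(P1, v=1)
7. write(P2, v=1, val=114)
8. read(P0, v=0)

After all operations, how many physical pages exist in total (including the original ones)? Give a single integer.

Answer: 5

Derivation:
Op 1: fork(P0) -> P1. 2 ppages; refcounts: pp0:2 pp1:2
Op 2: write(P1, v0, 117). refcount(pp0)=2>1 -> COPY to pp2. 3 ppages; refcounts: pp0:1 pp1:2 pp2:1
Op 3: write(P0, v0, 181). refcount(pp0)=1 -> write in place. 3 ppages; refcounts: pp0:1 pp1:2 pp2:1
Op 4: fork(P0) -> P2. 3 ppages; refcounts: pp0:2 pp1:3 pp2:1
Op 5: write(P2, v0, 199). refcount(pp0)=2>1 -> COPY to pp3. 4 ppages; refcounts: pp0:1 pp1:3 pp2:1 pp3:1
Op 6: read(P1, v1) -> 38. No state change.
Op 7: write(P2, v1, 114). refcount(pp1)=3>1 -> COPY to pp4. 5 ppages; refcounts: pp0:1 pp1:2 pp2:1 pp3:1 pp4:1
Op 8: read(P0, v0) -> 181. No state change.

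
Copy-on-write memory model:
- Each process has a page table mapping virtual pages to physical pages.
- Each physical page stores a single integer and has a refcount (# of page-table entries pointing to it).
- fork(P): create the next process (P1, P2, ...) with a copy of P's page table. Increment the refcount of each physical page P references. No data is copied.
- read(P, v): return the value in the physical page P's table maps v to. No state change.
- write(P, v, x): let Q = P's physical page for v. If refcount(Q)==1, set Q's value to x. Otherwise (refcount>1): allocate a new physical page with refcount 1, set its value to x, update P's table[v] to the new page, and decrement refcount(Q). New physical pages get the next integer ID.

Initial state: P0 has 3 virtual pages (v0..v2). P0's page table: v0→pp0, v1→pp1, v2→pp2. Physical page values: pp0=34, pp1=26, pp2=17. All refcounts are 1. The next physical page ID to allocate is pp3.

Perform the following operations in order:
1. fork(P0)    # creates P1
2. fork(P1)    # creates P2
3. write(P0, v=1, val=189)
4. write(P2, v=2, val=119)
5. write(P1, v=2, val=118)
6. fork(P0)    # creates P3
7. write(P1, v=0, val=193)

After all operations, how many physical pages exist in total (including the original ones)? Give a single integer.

Answer: 7

Derivation:
Op 1: fork(P0) -> P1. 3 ppages; refcounts: pp0:2 pp1:2 pp2:2
Op 2: fork(P1) -> P2. 3 ppages; refcounts: pp0:3 pp1:3 pp2:3
Op 3: write(P0, v1, 189). refcount(pp1)=3>1 -> COPY to pp3. 4 ppages; refcounts: pp0:3 pp1:2 pp2:3 pp3:1
Op 4: write(P2, v2, 119). refcount(pp2)=3>1 -> COPY to pp4. 5 ppages; refcounts: pp0:3 pp1:2 pp2:2 pp3:1 pp4:1
Op 5: write(P1, v2, 118). refcount(pp2)=2>1 -> COPY to pp5. 6 ppages; refcounts: pp0:3 pp1:2 pp2:1 pp3:1 pp4:1 pp5:1
Op 6: fork(P0) -> P3. 6 ppages; refcounts: pp0:4 pp1:2 pp2:2 pp3:2 pp4:1 pp5:1
Op 7: write(P1, v0, 193). refcount(pp0)=4>1 -> COPY to pp6. 7 ppages; refcounts: pp0:3 pp1:2 pp2:2 pp3:2 pp4:1 pp5:1 pp6:1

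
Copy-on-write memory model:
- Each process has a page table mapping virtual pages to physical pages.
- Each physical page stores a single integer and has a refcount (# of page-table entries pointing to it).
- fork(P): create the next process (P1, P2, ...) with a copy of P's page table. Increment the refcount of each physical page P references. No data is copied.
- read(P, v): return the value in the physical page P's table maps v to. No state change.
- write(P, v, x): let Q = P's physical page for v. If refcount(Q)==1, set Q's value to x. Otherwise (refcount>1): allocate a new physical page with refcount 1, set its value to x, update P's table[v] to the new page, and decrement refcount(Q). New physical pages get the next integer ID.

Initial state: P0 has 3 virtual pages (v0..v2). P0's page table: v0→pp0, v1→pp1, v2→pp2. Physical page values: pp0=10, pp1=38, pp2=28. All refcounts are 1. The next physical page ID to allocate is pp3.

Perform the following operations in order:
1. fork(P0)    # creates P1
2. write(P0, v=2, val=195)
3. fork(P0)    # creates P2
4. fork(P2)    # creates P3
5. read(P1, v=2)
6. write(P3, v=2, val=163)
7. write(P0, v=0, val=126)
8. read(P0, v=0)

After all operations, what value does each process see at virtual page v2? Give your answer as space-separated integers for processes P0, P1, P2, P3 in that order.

Answer: 195 28 195 163

Derivation:
Op 1: fork(P0) -> P1. 3 ppages; refcounts: pp0:2 pp1:2 pp2:2
Op 2: write(P0, v2, 195). refcount(pp2)=2>1 -> COPY to pp3. 4 ppages; refcounts: pp0:2 pp1:2 pp2:1 pp3:1
Op 3: fork(P0) -> P2. 4 ppages; refcounts: pp0:3 pp1:3 pp2:1 pp3:2
Op 4: fork(P2) -> P3. 4 ppages; refcounts: pp0:4 pp1:4 pp2:1 pp3:3
Op 5: read(P1, v2) -> 28. No state change.
Op 6: write(P3, v2, 163). refcount(pp3)=3>1 -> COPY to pp4. 5 ppages; refcounts: pp0:4 pp1:4 pp2:1 pp3:2 pp4:1
Op 7: write(P0, v0, 126). refcount(pp0)=4>1 -> COPY to pp5. 6 ppages; refcounts: pp0:3 pp1:4 pp2:1 pp3:2 pp4:1 pp5:1
Op 8: read(P0, v0) -> 126. No state change.
P0: v2 -> pp3 = 195
P1: v2 -> pp2 = 28
P2: v2 -> pp3 = 195
P3: v2 -> pp4 = 163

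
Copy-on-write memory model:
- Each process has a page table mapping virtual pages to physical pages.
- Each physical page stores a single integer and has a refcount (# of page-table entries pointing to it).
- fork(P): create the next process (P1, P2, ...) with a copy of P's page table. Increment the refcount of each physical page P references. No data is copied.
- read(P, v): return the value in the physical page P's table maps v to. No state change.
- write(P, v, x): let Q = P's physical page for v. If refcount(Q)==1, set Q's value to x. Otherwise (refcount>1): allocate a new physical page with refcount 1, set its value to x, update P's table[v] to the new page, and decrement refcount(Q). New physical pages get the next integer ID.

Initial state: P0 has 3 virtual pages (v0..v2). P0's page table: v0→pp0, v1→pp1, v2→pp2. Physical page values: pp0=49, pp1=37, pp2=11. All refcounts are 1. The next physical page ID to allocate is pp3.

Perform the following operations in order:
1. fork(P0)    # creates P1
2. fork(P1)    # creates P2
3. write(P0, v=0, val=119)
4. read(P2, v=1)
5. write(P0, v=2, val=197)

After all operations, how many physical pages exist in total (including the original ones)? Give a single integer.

Op 1: fork(P0) -> P1. 3 ppages; refcounts: pp0:2 pp1:2 pp2:2
Op 2: fork(P1) -> P2. 3 ppages; refcounts: pp0:3 pp1:3 pp2:3
Op 3: write(P0, v0, 119). refcount(pp0)=3>1 -> COPY to pp3. 4 ppages; refcounts: pp0:2 pp1:3 pp2:3 pp3:1
Op 4: read(P2, v1) -> 37. No state change.
Op 5: write(P0, v2, 197). refcount(pp2)=3>1 -> COPY to pp4. 5 ppages; refcounts: pp0:2 pp1:3 pp2:2 pp3:1 pp4:1

Answer: 5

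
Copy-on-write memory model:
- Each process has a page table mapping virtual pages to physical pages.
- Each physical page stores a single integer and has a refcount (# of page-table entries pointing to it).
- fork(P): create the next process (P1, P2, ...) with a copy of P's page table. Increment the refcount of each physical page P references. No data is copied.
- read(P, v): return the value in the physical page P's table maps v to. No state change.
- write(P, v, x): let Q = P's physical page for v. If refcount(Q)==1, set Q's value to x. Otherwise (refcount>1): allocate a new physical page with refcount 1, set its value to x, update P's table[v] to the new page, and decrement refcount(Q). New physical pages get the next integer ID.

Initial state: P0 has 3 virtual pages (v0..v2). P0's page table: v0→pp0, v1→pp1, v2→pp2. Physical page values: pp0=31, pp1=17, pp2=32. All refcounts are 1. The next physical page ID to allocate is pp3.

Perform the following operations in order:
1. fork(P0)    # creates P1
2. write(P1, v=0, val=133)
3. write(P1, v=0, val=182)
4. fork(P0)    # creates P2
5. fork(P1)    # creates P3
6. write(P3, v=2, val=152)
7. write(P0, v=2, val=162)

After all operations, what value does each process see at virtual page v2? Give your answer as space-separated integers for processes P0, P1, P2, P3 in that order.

Answer: 162 32 32 152

Derivation:
Op 1: fork(P0) -> P1. 3 ppages; refcounts: pp0:2 pp1:2 pp2:2
Op 2: write(P1, v0, 133). refcount(pp0)=2>1 -> COPY to pp3. 4 ppages; refcounts: pp0:1 pp1:2 pp2:2 pp3:1
Op 3: write(P1, v0, 182). refcount(pp3)=1 -> write in place. 4 ppages; refcounts: pp0:1 pp1:2 pp2:2 pp3:1
Op 4: fork(P0) -> P2. 4 ppages; refcounts: pp0:2 pp1:3 pp2:3 pp3:1
Op 5: fork(P1) -> P3. 4 ppages; refcounts: pp0:2 pp1:4 pp2:4 pp3:2
Op 6: write(P3, v2, 152). refcount(pp2)=4>1 -> COPY to pp4. 5 ppages; refcounts: pp0:2 pp1:4 pp2:3 pp3:2 pp4:1
Op 7: write(P0, v2, 162). refcount(pp2)=3>1 -> COPY to pp5. 6 ppages; refcounts: pp0:2 pp1:4 pp2:2 pp3:2 pp4:1 pp5:1
P0: v2 -> pp5 = 162
P1: v2 -> pp2 = 32
P2: v2 -> pp2 = 32
P3: v2 -> pp4 = 152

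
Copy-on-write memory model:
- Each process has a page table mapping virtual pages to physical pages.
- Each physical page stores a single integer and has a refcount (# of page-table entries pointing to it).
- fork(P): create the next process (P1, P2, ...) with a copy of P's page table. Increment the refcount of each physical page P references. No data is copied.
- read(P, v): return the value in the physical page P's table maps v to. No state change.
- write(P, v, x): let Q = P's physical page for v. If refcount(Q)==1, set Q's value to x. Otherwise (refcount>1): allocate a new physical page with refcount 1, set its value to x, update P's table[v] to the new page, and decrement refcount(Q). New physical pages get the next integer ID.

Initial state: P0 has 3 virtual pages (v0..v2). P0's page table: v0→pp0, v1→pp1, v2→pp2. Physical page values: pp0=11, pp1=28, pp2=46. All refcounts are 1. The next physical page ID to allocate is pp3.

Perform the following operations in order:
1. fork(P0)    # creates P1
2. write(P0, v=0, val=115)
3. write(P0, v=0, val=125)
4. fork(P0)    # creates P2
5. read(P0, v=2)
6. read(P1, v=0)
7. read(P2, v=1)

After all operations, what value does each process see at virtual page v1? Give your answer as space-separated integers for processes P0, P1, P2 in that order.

Op 1: fork(P0) -> P1. 3 ppages; refcounts: pp0:2 pp1:2 pp2:2
Op 2: write(P0, v0, 115). refcount(pp0)=2>1 -> COPY to pp3. 4 ppages; refcounts: pp0:1 pp1:2 pp2:2 pp3:1
Op 3: write(P0, v0, 125). refcount(pp3)=1 -> write in place. 4 ppages; refcounts: pp0:1 pp1:2 pp2:2 pp3:1
Op 4: fork(P0) -> P2. 4 ppages; refcounts: pp0:1 pp1:3 pp2:3 pp3:2
Op 5: read(P0, v2) -> 46. No state change.
Op 6: read(P1, v0) -> 11. No state change.
Op 7: read(P2, v1) -> 28. No state change.
P0: v1 -> pp1 = 28
P1: v1 -> pp1 = 28
P2: v1 -> pp1 = 28

Answer: 28 28 28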